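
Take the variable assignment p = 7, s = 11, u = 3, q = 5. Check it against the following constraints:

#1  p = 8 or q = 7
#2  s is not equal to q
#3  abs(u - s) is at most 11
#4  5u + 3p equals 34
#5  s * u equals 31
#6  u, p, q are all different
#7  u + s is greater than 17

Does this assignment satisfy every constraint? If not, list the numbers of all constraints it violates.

#1 p = 7 ≠ 8 and q = 5 ≠ 7; both disjuncts false  no
#2 s = 11, q = 5; distinct  yes
#3 abs(3 - 11) = 8; 8 ≤ 11  yes
#4 5u + 3p = 5(3) + 3(7) = 36, not 34  no
#5 s * u = 11 * 3 = 33, not 31  no
#6 values 3, 7, 5 are pairwise distinct  yes
#7 u + s = 3 + 11 = 14; 14 ≤ 17, bound 17 not met  no

The assignment fails constraints 1, 4, 5, 7.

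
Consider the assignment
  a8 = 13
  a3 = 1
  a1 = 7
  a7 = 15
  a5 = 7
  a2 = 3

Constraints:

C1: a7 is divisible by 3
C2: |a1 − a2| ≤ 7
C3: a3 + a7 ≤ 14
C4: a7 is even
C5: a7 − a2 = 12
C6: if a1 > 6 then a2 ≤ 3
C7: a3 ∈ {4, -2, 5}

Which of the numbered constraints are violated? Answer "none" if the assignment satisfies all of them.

Constraints 3, 4, and 7 do not hold.

C1: 15 / 3 = 5, so 3 divides 15  OK
C2: |7 − 3| = 4; 4 ≤ 7  OK
C3: a3 + a7 = 1 + 15 = 16; 16 > 14, bound 14 not met  FAIL
C4: a7 = 15 is odd  FAIL
C5: a7 − a2 = 15 − 3 = 12  OK
C6: a1 = 7 > 6, so we need a2 ≤ 3; a2 = 3 ≤ 3  OK
C7: a3 = 1 is not in {4, -2, 5}  FAIL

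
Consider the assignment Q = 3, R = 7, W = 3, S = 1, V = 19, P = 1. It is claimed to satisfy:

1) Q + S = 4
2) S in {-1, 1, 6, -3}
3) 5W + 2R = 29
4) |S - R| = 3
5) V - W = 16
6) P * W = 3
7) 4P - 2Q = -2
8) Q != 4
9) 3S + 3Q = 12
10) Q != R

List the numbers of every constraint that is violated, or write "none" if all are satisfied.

1) Q + S = 3 + 1 = 4 — satisfied.
2) S = 1 is in {-1, 1, 6, -3} — satisfied.
3) 5W + 2R = 5(3) + 2(7) = 29 — satisfied.
4) |1 - 7| = 6, not 3 — violated.
5) V - W = 19 - 3 = 16 — satisfied.
6) P * W = 1 * 3 = 3 — satisfied.
7) 4P - 2Q = 4(1) - 2(3) = -2 — satisfied.
8) Q = 3, and 3 ≠ 4 — satisfied.
9) 3S + 3Q = 3(1) + 3(3) = 12 — satisfied.
10) Q = 3, R = 7; distinct — satisfied.

No — constraint 4 is not satisfied.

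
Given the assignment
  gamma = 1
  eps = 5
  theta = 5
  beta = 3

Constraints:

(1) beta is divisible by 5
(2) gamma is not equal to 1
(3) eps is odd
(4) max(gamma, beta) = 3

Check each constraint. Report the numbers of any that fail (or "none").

No — constraints 1, 2 are not satisfied.

(1) 3 = 5*0 + 3, so 5 does not divide 3  fails
(2) gamma = 1, but 1 is required to differ  fails
(3) eps = 5 is odd  holds
(4) max(1, 3) = 3  holds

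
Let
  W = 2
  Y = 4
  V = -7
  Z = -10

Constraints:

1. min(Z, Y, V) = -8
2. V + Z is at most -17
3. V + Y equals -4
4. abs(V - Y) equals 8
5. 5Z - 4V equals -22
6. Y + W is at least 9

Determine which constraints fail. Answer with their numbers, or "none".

Violated: 1, 3, 4, 6.

1. min(-10, 4, -7) = -10, not -8  FAIL
2. V + Z = -7 + (-10) = -17; -17 ≤ -17  OK
3. V + Y = -7 + 4 = -3, not -4  FAIL
4. abs(-7 - 4) = 11, not 8  FAIL
5. 5Z - 4V = 5(-10) - 4(-7) = -22  OK
6. Y + W = 4 + 2 = 6; 6 < 9, bound 9 not met  FAIL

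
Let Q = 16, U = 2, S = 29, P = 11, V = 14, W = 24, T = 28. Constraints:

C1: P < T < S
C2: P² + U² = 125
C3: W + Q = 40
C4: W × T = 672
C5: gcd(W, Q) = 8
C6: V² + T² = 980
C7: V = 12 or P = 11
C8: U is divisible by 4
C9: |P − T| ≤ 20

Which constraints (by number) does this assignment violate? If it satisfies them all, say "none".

Violated: 8.

C1: values 11 < 28 < 29 — OK.
C2: P² + U² = 11² + 2² = 121 + 4 = 125 — OK.
C3: W + Q = 24 + 16 = 40 — OK.
C4: W × T = 24 × 28 = 672 — OK.
C5: gcd(24, 16) = 8 — OK.
C6: V² + T² = 14² + 28² = 196 + 784 = 980 — OK.
C7: V = 14 ≠ 12, but P = 11 = 11 (second disjunct) — OK.
C8: 2 = 4×0 + 2, so 4 does not divide 2 — violated.
C9: |11 − 28| = 17; 17 ≤ 20 — OK.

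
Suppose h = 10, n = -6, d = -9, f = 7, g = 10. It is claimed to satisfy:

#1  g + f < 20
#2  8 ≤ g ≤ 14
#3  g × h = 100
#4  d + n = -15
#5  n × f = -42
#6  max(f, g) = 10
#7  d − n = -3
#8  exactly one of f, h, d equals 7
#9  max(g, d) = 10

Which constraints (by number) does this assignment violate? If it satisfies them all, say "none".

Yes — all constraints hold.

#1 g + f = 10 + 7 = 17; 17 < 20 — OK.
#2 g = 10 lies in [8, 14] — OK.
#3 g × h = 10 × 10 = 100 — OK.
#4 d + n = -9 + (-6) = -15 — OK.
#5 n × f = -6 × 7 = -42 — OK.
#6 max(7, 10) = 10 — OK.
#7 d − n = -9 − (-6) = -3 — OK.
#8 f=7, h=10, d=-9; 1 of them equals 7 — OK.
#9 max(10, -9) = 10 — OK.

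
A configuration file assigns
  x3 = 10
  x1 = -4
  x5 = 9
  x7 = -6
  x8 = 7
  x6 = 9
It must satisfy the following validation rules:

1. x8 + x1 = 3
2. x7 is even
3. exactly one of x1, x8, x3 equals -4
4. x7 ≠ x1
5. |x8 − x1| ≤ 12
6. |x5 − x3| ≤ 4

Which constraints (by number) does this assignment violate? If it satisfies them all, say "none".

All constraints are satisfied.

1. x8 + x1 = 7 + (-4) = 3  OK
2. x7 = -6 is even  OK
3. x1=-4, x8=7, x3=10; 1 of them equals -4  OK
4. x7 = -6, x1 = -4; distinct  OK
5. |7 − (-4)| = 11; 11 ≤ 12  OK
6. |9 − 10| = 1; 1 ≤ 4  OK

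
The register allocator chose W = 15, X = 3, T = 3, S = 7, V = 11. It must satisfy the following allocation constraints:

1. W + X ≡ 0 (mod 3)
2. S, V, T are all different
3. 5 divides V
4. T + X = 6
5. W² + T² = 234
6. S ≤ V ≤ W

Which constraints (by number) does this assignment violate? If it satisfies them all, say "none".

1. W + X = 18; 18 mod 3 = 0 — OK.
2. values 7, 11, 3 are pairwise distinct — OK.
3. 11 = 5×2 + 1, so 5 does not divide 11 — violated.
4. T + X = 3 + 3 = 6 — OK.
5. W² + T² = 15² + 3² = 225 + 9 = 234 — OK.
6. values 7 ≤ 11 ≤ 15 — OK.

Constraint 3 is violated.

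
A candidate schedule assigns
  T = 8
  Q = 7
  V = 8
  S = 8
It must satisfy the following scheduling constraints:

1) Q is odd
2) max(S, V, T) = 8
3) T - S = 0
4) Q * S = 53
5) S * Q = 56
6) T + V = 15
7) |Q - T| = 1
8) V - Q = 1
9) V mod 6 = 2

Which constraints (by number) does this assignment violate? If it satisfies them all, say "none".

No — constraints 4, 6 are not satisfied.

1) Q = 7 is odd  ✓
2) max(8, 8, 8) = 8  ✓
3) T - S = 8 - 8 = 0  ✓
4) Q * S = 7 * 8 = 56, not 53  ✗
5) S * Q = 8 * 7 = 56  ✓
6) T + V = 8 + 8 = 16, not 15  ✗
7) |7 - 8| = 1  ✓
8) V - Q = 8 - 7 = 1  ✓
9) 8 mod 6 = 2  ✓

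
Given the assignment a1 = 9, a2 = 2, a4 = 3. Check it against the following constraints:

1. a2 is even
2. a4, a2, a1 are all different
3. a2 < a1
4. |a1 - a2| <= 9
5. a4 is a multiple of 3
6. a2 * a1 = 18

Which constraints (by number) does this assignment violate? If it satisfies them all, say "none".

All constraints are satisfied.

1. a2 = 2 is even — holds.
2. values 3, 2, 9 are pairwise distinct — holds.
3. a2 = 2, a1 = 9; 2 < 9 — holds.
4. |9 - 2| = 7; 7 ≤ 9 — holds.
5. 3 / 3 = 1, so 3 divides 3 — holds.
6. a2 * a1 = 2 * 9 = 18 — holds.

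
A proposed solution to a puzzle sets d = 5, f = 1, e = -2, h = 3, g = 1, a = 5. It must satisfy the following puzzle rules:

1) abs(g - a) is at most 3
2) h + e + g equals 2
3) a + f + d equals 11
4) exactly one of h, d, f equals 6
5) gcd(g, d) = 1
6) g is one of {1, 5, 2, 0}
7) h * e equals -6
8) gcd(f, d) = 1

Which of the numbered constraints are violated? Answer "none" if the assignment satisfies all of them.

Constraints 1 and 4 do not hold.

1) abs(1 - 5) = 4; 4 > 3, exceeds bound 3 — violated.
2) h + e + g = 3 + (-2) + 1 = 2 — satisfied.
3) a + f + d = 5 + 1 + 5 = 11 — satisfied.
4) h=3, d=5, f=1; 0 of them equal 6, not exactly one — violated.
5) gcd(1, 5) = 1 — satisfied.
6) g = 1 is in {1, 5, 2, 0} — satisfied.
7) h * e = 3 * (-2) = -6 — satisfied.
8) gcd(1, 5) = 1 — satisfied.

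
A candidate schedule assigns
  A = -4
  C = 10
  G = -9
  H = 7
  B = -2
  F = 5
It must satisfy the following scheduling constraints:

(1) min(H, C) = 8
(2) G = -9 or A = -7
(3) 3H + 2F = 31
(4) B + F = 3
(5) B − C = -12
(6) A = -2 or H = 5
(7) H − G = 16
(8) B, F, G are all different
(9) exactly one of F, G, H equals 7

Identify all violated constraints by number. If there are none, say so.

(1) min(7, 10) = 7, not 8  ✗
(2) G = -9 = -9 (first disjunct)  ✓
(3) 3H + 2F = 3(7) + 2(5) = 31  ✓
(4) B + F = -2 + 5 = 3  ✓
(5) B − C = -2 − 10 = -12  ✓
(6) A = -4 ≠ -2 and H = 7 ≠ 5; both disjuncts false  ✗
(7) H − G = 7 − (-9) = 16  ✓
(8) values -2, 5, -9 are pairwise distinct  ✓
(9) F=5, G=-9, H=7; 1 of them equals 7  ✓

Constraints 1, 6 do not hold.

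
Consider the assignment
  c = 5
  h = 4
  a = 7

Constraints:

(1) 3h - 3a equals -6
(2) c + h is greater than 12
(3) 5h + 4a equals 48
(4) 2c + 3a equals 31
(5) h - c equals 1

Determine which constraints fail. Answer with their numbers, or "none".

(1) 3h - 3a = 3(4) - 3(7) = -9, not -6  false
(2) c + h = 5 + 4 = 9; 9 ≤ 12, bound 12 not met  false
(3) 5h + 4a = 5(4) + 4(7) = 48  true
(4) 2c + 3a = 2(5) + 3(7) = 31  true
(5) h - c = 4 - 5 = -1, not 1  false

Violated: 1, 2, and 5.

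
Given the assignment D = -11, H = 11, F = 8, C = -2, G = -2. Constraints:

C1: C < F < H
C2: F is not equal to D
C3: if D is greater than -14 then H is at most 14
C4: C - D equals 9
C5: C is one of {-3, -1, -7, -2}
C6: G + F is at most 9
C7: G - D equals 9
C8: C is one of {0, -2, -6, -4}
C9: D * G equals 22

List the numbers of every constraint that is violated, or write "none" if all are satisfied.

C1: values -2 < 8 < 11  OK
C2: F = 8, D = -11; distinct  OK
C3: D = -11 > -14, so we need H ≤ 14; H = 11 ≤ 14  OK
C4: C - D = -2 - (-11) = 9  OK
C5: C = -2 is in {-3, -1, -7, -2}  OK
C6: G + F = -2 + 8 = 6; 6 ≤ 9  OK
C7: G - D = -2 - (-11) = 9  OK
C8: C = -2 is in {0, -2, -6, -4}  OK
C9: D * G = -11 * (-2) = 22  OK

All constraints are satisfied.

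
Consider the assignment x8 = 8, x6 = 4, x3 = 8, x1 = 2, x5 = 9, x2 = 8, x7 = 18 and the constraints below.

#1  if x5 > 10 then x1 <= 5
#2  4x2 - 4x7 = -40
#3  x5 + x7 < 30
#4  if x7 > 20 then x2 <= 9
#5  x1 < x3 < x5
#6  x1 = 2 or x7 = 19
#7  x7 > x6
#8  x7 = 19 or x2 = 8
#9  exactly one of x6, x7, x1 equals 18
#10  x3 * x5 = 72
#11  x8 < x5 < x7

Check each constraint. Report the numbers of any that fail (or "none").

#1 x5 = 9, not > 10; antecedent false, conditional vacuously true — holds.
#2 4x2 - 4x7 = 4(8) - 4(18) = -40 — holds.
#3 x5 + x7 = 9 + 18 = 27; 27 < 30 — holds.
#4 x7 = 18, not > 20; antecedent false, conditional vacuously true — holds.
#5 values 2 < 8 < 9 — holds.
#6 x1 = 2 = 2 (first disjunct) — holds.
#7 x7 = 18, x6 = 4; 18 > 4 — holds.
#8 x7 = 18 ≠ 19, but x2 = 8 = 8 (second disjunct) — holds.
#9 x6=4, x7=18, x1=2; 1 of them equals 18 — holds.
#10 x3 * x5 = 8 * 9 = 72 — holds.
#11 values 8 < 9 < 18 — holds.

No violations.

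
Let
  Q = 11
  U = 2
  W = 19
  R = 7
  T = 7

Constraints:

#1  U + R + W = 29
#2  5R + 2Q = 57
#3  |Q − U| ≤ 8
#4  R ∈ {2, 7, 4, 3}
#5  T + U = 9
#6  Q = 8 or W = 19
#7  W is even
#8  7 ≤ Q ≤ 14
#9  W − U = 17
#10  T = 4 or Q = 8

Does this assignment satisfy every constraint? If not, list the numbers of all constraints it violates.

#1 U + R + W = 2 + 7 + 19 = 28, not 29 — does not hold.
#2 5R + 2Q = 5(7) + 2(11) = 57 — holds.
#3 |11 − 2| = 9; 9 > 8, exceeds bound 8 — does not hold.
#4 R = 7 is in {2, 7, 4, 3} — holds.
#5 T + U = 7 + 2 = 9 — holds.
#6 Q = 11 ≠ 8, but W = 19 = 19 (second disjunct) — holds.
#7 W = 19 is odd — does not hold.
#8 Q = 11 lies in [7, 14] — holds.
#9 W − U = 19 − 2 = 17 — holds.
#10 T = 7 ≠ 4 and Q = 11 ≠ 8; both disjuncts false — does not hold.

Constraints 1, 3, 7, and 10 do not hold.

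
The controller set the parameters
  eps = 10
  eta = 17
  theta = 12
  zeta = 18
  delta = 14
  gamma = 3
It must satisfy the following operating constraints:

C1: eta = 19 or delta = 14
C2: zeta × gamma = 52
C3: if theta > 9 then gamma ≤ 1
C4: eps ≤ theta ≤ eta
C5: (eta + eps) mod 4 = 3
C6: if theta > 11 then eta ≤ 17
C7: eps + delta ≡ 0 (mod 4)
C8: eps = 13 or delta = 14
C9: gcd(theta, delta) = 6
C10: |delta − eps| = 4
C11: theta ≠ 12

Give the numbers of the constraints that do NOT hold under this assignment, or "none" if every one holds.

C1: eta = 17 ≠ 19, but delta = 14 = 14 (second disjunct)  true
C2: zeta × gamma = 18 × 3 = 54, not 52  false
C3: theta = 12 > 9, so we need gamma ≤ 1; but gamma = 3 > 1  false
C4: values 10 ≤ 12 ≤ 17  true
C5: eta + eps = 27; 27 mod 4 = 3  true
C6: theta = 12 > 11, so we need eta ≤ 17; eta = 17 ≤ 17  true
C7: eps + delta = 24; 24 mod 4 = 0  true
C8: eps = 10 ≠ 13, but delta = 14 = 14 (second disjunct)  true
C9: gcd(12, 14) = 2, not 6  false
C10: |14 − 10| = 4  true
C11: theta = 12, but 12 is required to differ  false

No — constraints 2, 3, 9, and 11 are not satisfied.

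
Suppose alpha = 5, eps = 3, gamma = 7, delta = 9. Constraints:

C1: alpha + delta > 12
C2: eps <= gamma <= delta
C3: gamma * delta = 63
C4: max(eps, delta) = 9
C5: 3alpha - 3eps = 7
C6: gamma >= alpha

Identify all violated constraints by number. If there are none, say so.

C1: alpha + delta = 5 + 9 = 14; 14 > 12  OK
C2: values 3 <= 7 <= 9  OK
C3: gamma * delta = 7 * 9 = 63  OK
C4: max(3, 9) = 9  OK
C5: 3alpha - 3eps = 3(5) - 3(3) = 6, not 7  FAIL
C6: gamma = 7, alpha = 5; 7 ≥ 5  OK

Constraint 5 does not hold.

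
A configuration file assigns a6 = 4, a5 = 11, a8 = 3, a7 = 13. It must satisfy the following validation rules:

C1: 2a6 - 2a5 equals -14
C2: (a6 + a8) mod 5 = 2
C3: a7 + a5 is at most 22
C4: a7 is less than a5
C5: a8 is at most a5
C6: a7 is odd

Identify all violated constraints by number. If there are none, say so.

No — constraints 3, 4 are not satisfied.

C1: 2a6 - 2a5 = 2(4) - 2(11) = -14 — holds.
C2: a6 + a8 = 7; 7 mod 5 = 2 — holds.
C3: a7 + a5 = 13 + 11 = 24; 24 > 22, bound 22 not met — fails.
C4: a7 = 13, a5 = 11; 13 ≥ 11 (want <) — fails.
C5: a8 = 3, a5 = 11; 3 ≤ 11 — holds.
C6: a7 = 13 is odd — holds.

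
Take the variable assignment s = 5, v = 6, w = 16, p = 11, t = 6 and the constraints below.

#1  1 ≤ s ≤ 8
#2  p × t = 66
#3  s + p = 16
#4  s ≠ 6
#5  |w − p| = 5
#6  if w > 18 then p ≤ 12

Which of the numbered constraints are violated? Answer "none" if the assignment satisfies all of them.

#1 s = 5 lies in [1, 8] — satisfied.
#2 p × t = 11 × 6 = 66 — satisfied.
#3 s + p = 5 + 11 = 16 — satisfied.
#4 s = 5, and 5 ≠ 6 — satisfied.
#5 |16 − 11| = 5 — satisfied.
#6 w = 16, not > 18; antecedent false, conditional vacuously true — satisfied.

None — every constraint holds.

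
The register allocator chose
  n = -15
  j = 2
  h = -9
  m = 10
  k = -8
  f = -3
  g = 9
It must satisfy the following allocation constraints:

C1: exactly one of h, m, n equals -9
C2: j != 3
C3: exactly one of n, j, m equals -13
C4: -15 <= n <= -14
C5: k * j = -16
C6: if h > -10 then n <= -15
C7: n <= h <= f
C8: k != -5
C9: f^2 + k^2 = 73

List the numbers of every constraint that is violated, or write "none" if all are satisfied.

C1: h=-9, m=10, n=-15; 1 of them equals -9  OK
C2: j = 2, and 2 ≠ 3  OK
C3: n=-15, j=2, m=10; 0 of them equal -13, not exactly one  FAIL
C4: n = -15 lies in [-15, -14]  OK
C5: k * j = -8 * 2 = -16  OK
C6: h = -9 > -10, so we need n ≤ -15; n = -15 ≤ -15  OK
C7: values -15 <= -9 <= -3  OK
C8: k = -8, and -8 ≠ -5  OK
C9: f^2 + k^2 = (-3)^2 + (-8)^2 = 9 + 64 = 73  OK

Constraint 3 is violated.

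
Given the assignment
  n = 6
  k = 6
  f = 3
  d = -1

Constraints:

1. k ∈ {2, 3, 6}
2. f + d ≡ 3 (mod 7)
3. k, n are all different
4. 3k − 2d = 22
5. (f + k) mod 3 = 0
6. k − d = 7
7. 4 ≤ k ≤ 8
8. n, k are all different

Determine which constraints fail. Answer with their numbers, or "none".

1. k = 6 is in {2, 3, 6} — OK.
2. f + d = 2; 2 mod 7 = 2, not 3 — violated.
3. k = n = 6, not all different — violated.
4. 3k − 2d = 3(6) − 2(-1) = 20, not 22 — violated.
5. f + k = 9; 9 mod 3 = 0 — OK.
6. k − d = 6 − (-1) = 7 — OK.
7. k = 6 lies in [4, 8] — OK.
8. n = k = 6, not all different — violated.

Constraints 2, 3, 4, and 8 are violated.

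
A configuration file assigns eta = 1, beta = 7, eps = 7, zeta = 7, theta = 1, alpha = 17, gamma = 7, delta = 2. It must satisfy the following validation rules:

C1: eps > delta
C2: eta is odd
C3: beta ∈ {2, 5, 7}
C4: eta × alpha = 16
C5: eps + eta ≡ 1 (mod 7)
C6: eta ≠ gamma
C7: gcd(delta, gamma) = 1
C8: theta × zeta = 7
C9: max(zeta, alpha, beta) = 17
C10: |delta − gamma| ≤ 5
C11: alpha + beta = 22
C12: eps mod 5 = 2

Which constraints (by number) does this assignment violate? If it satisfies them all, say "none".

C1: eps = 7, delta = 2; 7 > 2 — holds.
C2: eta = 1 is odd — holds.
C3: beta = 7 is in {2, 5, 7} — holds.
C4: eta × alpha = 1 × 17 = 17, not 16 — fails.
C5: eps + eta = 8; 8 mod 7 = 1 — holds.
C6: eta = 1, gamma = 7; distinct — holds.
C7: gcd(2, 7) = 1 — holds.
C8: theta × zeta = 1 × 7 = 7 — holds.
C9: max(7, 17, 7) = 17 — holds.
C10: |2 − 7| = 5; 5 ≤ 5 — holds.
C11: alpha + beta = 17 + 7 = 24, not 22 — fails.
C12: 7 mod 5 = 2 — holds.

Constraints 4 and 11 do not hold.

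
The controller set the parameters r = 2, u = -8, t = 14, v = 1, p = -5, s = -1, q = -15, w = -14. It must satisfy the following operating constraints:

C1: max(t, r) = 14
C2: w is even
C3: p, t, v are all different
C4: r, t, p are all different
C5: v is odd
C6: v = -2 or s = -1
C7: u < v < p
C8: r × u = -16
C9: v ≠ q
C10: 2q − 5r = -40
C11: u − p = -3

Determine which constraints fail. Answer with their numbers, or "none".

The assignment fails constraint 7.

C1: max(14, 2) = 14 — holds.
C2: w = -14 is even — holds.
C3: values -5, 14, 1 are pairwise distinct — holds.
C4: values 2, 14, -5 are pairwise distinct — holds.
C5: v = 1 is odd — holds.
C6: v = 1 ≠ -2, but s = -1 = -1 (second disjunct) — holds.
C7: values -8, 1, -5; v = 1 is not < p = -5 — does not hold.
C8: r × u = 2 × (-8) = -16 — holds.
C9: v = 1, q = -15; distinct — holds.
C10: 2q − 5r = 2(-15) − 5(2) = -40 — holds.
C11: u − p = -8 − (-5) = -3 — holds.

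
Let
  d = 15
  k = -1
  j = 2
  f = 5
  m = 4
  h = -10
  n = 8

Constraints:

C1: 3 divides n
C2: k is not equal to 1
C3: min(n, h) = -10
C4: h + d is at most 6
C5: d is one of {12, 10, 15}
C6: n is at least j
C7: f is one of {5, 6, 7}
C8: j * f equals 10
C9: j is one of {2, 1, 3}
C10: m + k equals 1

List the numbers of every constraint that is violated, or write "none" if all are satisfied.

Constraints 1 and 10 do not hold.

C1: 8 = 3*2 + 2, so 3 does not divide 8 — violated.
C2: k = -1, and -1 ≠ 1 — OK.
C3: min(8, -10) = -10 — OK.
C4: h + d = -10 + 15 = 5; 5 ≤ 6 — OK.
C5: d = 15 is in {12, 10, 15} — OK.
C6: n = 8, j = 2; 8 ≥ 2 — OK.
C7: f = 5 is in {5, 6, 7} — OK.
C8: j * f = 2 * 5 = 10 — OK.
C9: j = 2 is in {2, 1, 3} — OK.
C10: m + k = 4 + (-1) = 3, not 1 — violated.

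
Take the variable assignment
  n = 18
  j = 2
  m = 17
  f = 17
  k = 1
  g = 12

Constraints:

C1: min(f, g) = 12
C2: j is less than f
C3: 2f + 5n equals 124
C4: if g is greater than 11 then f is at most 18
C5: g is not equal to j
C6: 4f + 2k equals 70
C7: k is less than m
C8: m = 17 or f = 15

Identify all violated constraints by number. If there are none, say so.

All constraints are satisfied.

C1: min(17, 12) = 12 — OK.
C2: j = 2, f = 17; 2 < 17 — OK.
C3: 2f + 5n = 2(17) + 5(18) = 124 — OK.
C4: g = 12 > 11, so we need f ≤ 18; f = 17 ≤ 18 — OK.
C5: g = 12, j = 2; distinct — OK.
C6: 4f + 2k = 4(17) + 2(1) = 70 — OK.
C7: k = 1, m = 17; 1 < 17 — OK.
C8: m = 17 = 17 (first disjunct) — OK.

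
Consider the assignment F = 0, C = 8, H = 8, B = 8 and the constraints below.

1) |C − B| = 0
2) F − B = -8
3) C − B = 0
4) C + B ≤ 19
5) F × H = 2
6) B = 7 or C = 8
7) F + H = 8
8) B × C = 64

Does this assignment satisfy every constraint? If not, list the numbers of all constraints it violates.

The assignment fails constraint 5.

1) |8 − 8| = 0 — OK.
2) F − B = 0 − 8 = -8 — OK.
3) C − B = 8 − 8 = 0 — OK.
4) C + B = 8 + 8 = 16; 16 ≤ 19 — OK.
5) F × H = 0 × 8 = 0, not 2 — violated.
6) B = 8 ≠ 7, but C = 8 = 8 (second disjunct) — OK.
7) F + H = 0 + 8 = 8 — OK.
8) B × C = 8 × 8 = 64 — OK.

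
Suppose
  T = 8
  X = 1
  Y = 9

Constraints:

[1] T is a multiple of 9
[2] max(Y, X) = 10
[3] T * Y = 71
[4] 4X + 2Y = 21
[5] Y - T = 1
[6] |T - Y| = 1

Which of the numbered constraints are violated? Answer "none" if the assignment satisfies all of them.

[1] 8 = 9*0 + 8, so 9 does not divide 8  false
[2] max(9, 1) = 9, not 10  false
[3] T * Y = 8 * 9 = 72, not 71  false
[4] 4X + 2Y = 4(1) + 2(9) = 22, not 21  false
[5] Y - T = 9 - 8 = 1  true
[6] |8 - 9| = 1  true

Constraints 1, 2, 3, 4 are violated.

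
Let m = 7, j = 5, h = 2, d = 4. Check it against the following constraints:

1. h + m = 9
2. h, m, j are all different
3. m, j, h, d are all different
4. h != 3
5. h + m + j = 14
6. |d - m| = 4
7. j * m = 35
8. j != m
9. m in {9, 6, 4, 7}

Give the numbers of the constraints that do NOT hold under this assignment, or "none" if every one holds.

1. h + m = 2 + 7 = 9 — holds.
2. values 2, 7, 5 are pairwise distinct — holds.
3. values 7, 5, 2, 4 are pairwise distinct — holds.
4. h = 2, and 2 ≠ 3 — holds.
5. h + m + j = 2 + 7 + 5 = 14 — holds.
6. |4 - 7| = 3, not 4 — does not hold.
7. j * m = 5 * 7 = 35 — holds.
8. j = 5, m = 7; distinct — holds.
9. m = 7 is in {9, 6, 4, 7} — holds.

No — constraint 6 is not satisfied.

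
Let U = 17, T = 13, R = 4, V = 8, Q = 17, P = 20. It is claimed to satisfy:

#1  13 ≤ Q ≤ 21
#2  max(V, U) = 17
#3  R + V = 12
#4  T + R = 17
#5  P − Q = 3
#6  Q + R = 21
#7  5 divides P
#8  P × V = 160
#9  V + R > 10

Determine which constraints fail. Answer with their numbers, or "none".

#1 Q = 17 lies in [13, 21] — holds.
#2 max(8, 17) = 17 — holds.
#3 R + V = 4 + 8 = 12 — holds.
#4 T + R = 13 + 4 = 17 — holds.
#5 P − Q = 20 − 17 = 3 — holds.
#6 Q + R = 17 + 4 = 21 — holds.
#7 20 / 5 = 4, so 5 divides 20 — holds.
#8 P × V = 20 × 8 = 160 — holds.
#9 V + R = 8 + 4 = 12; 12 > 10 — holds.

The assignment satisfies every constraint.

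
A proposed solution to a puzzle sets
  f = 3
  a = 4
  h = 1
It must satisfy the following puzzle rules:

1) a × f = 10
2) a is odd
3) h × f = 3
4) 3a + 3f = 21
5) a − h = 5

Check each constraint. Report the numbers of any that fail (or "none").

The assignment fails constraints 1, 2, 5.

1) a × f = 4 × 3 = 12, not 10  ✘
2) a = 4 is even  ✘
3) h × f = 1 × 3 = 3  ✔
4) 3a + 3f = 3(4) + 3(3) = 21  ✔
5) a − h = 4 − 1 = 3, not 5  ✘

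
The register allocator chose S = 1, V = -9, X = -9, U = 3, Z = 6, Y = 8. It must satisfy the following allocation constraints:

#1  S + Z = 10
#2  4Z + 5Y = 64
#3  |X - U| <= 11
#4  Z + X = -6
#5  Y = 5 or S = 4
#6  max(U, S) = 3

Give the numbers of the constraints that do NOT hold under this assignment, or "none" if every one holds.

#1 S + Z = 1 + 6 = 7, not 10 — fails.
#2 4Z + 5Y = 4(6) + 5(8) = 64 — holds.
#3 |-9 - 3| = 12; 12 > 11, exceeds bound 11 — fails.
#4 Z + X = 6 + (-9) = -3, not -6 — fails.
#5 Y = 8 ≠ 5 and S = 1 ≠ 4; both disjuncts false — fails.
#6 max(3, 1) = 3 — holds.

Violated: 1, 3, 4, 5.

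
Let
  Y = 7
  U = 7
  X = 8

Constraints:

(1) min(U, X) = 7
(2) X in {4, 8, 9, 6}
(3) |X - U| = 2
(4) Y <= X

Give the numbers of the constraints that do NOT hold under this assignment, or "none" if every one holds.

Constraint 3 is violated.

(1) min(7, 8) = 7 — OK.
(2) X = 8 is in {4, 8, 9, 6} — OK.
(3) |8 - 7| = 1, not 2 — violated.
(4) Y = 7, X = 8; 7 ≤ 8 — OK.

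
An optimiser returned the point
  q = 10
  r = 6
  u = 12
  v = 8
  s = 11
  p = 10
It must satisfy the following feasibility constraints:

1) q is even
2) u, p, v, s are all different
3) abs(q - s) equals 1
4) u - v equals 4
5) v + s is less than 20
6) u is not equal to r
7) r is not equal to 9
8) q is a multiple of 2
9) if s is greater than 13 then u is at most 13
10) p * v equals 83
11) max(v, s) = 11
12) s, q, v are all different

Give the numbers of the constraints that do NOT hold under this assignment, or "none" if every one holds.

No — constraint 10 is not satisfied.

1) q = 10 is even — holds.
2) values 12, 10, 8, 11 are pairwise distinct — holds.
3) abs(10 - 11) = 1 — holds.
4) u - v = 12 - 8 = 4 — holds.
5) v + s = 8 + 11 = 19; 19 < 20 — holds.
6) u = 12, r = 6; distinct — holds.
7) r = 6, and 6 ≠ 9 — holds.
8) 10 / 2 = 5, so 2 divides 10 — holds.
9) s = 11, not > 13; antecedent false, conditional vacuously true — holds.
10) p * v = 10 * 8 = 80, not 83 — fails.
11) max(8, 11) = 11 — holds.
12) values 11, 10, 8 are pairwise distinct — holds.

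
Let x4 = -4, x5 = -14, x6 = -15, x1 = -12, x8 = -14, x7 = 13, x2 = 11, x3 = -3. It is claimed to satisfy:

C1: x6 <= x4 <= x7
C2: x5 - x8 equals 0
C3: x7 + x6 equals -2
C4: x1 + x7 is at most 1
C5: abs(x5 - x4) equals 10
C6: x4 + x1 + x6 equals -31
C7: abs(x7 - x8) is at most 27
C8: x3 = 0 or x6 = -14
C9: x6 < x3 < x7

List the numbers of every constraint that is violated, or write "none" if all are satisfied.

C1: values -15 <= -4 <= 13  OK
C2: x5 - x8 = -14 - (-14) = 0  OK
C3: x7 + x6 = 13 + (-15) = -2  OK
C4: x1 + x7 = -12 + 13 = 1; 1 ≤ 1  OK
C5: abs(-14 - (-4)) = 10  OK
C6: x4 + x1 + x6 = -4 + (-12) + (-15) = -31  OK
C7: abs(13 - (-14)) = 27; 27 ≤ 27  OK
C8: x3 = -3 ≠ 0 and x6 = -15 ≠ -14; both disjuncts false  FAIL
C9: values -15 < -3 < 13  OK

Constraint 8 does not hold.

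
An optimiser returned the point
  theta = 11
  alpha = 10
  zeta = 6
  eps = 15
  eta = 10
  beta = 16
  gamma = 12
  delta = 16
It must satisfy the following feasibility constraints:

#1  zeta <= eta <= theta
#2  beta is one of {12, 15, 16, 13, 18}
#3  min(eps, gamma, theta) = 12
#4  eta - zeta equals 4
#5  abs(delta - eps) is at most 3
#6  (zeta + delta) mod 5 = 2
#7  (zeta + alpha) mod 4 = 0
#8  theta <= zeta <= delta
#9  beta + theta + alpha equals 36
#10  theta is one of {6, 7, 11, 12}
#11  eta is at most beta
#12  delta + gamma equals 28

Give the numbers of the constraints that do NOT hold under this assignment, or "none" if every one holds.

#1 values 6 <= 10 <= 11  holds
#2 beta = 16 is in {12, 15, 16, 13, 18}  holds
#3 min(15, 12, 11) = 11, not 12  fails
#4 eta - zeta = 10 - 6 = 4  holds
#5 abs(16 - 15) = 1; 1 ≤ 3  holds
#6 zeta + delta = 22; 22 mod 5 = 2  holds
#7 zeta + alpha = 16; 16 mod 4 = 0  holds
#8 values 11, 6, 16; theta = 11 is not <= zeta = 6  fails
#9 beta + theta + alpha = 16 + 11 + 10 = 37, not 36  fails
#10 theta = 11 is in {6, 7, 11, 12}  holds
#11 eta = 10, beta = 16; 10 ≤ 16  holds
#12 delta + gamma = 16 + 12 = 28  holds

Violated: 3, 8, 9.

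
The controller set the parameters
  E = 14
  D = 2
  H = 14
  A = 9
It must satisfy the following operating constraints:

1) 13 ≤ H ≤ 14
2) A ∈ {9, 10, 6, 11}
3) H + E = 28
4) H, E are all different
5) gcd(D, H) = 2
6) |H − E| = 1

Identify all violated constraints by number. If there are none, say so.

1) H = 14 lies in [13, 14] — holds.
2) A = 9 is in {9, 10, 6, 11} — holds.
3) H + E = 14 + 14 = 28 — holds.
4) H = E = 14, not all different — fails.
5) gcd(2, 14) = 2 — holds.
6) |14 − 14| = 0, not 1 — fails.

Constraints 4 and 6 are violated.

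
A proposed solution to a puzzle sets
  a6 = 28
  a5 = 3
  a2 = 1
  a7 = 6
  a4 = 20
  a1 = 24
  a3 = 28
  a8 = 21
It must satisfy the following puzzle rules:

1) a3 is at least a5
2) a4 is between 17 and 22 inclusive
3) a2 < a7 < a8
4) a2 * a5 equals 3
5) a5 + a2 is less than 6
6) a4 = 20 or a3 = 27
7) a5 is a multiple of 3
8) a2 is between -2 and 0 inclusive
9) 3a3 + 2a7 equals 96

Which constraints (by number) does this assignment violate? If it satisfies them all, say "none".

1) a3 = 28, a5 = 3; 28 ≥ 3 — holds.
2) a4 = 20 lies in [17, 22] — holds.
3) values 1 < 6 < 21 — holds.
4) a2 * a5 = 1 * 3 = 3 — holds.
5) a5 + a2 = 3 + 1 = 4; 4 < 6 — holds.
6) a4 = 20 = 20 (first disjunct) — holds.
7) 3 / 3 = 1, so 3 divides 3 — holds.
8) a2 = 1 is outside [-2, 0] — fails.
9) 3a3 + 2a7 = 3(28) + 2(6) = 96 — holds.

The assignment fails constraint 8.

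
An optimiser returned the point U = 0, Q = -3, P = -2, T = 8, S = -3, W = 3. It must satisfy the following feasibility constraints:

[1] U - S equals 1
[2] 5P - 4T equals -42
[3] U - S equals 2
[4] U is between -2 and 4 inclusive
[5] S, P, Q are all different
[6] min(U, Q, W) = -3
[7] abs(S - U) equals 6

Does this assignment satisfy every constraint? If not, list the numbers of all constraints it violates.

[1] U - S = 0 - (-3) = 3, not 1 — violated.
[2] 5P - 4T = 5(-2) - 4(8) = -42 — OK.
[3] U - S = 0 - (-3) = 3, not 2 — violated.
[4] U = 0 lies in [-2, 4] — OK.
[5] S = Q = -3, not all different — violated.
[6] min(0, -3, 3) = -3 — OK.
[7] abs(-3 - 0) = 3, not 6 — violated.

Violated: 1, 3, 5, 7.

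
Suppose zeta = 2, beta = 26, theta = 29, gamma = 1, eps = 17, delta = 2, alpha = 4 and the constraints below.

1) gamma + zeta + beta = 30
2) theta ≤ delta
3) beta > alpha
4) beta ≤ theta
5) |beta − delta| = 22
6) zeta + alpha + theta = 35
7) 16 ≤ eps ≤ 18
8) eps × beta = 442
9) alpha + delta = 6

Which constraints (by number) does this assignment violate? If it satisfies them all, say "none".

1) gamma + zeta + beta = 1 + 2 + 26 = 29, not 30  ✗
2) theta = 29, delta = 2; 29 > 2 (want ≤)  ✗
3) beta = 26, alpha = 4; 26 > 4  ✓
4) beta = 26, theta = 29; 26 ≤ 29  ✓
5) |26 − 2| = 24, not 22  ✗
6) zeta + alpha + theta = 2 + 4 + 29 = 35  ✓
7) eps = 17 lies in [16, 18]  ✓
8) eps × beta = 17 × 26 = 442  ✓
9) alpha + delta = 4 + 2 = 6  ✓

No — constraints 1, 2, and 5 are not satisfied.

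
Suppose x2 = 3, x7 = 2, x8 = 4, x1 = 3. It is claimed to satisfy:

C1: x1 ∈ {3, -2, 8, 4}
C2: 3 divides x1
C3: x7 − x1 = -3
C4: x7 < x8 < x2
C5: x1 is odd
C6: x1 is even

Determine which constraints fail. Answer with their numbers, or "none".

Constraints 3, 4, and 6 are violated.

C1: x1 = 3 is in {3, -2, 8, 4} — holds.
C2: 3 / 3 = 1, so 3 divides 3 — holds.
C3: x7 − x1 = 2 − 3 = -1, not -3 — does not hold.
C4: values 2, 4, 3; x8 = 4 is not < x2 = 3 — does not hold.
C5: x1 = 3 is odd — holds.
C6: x1 = 3 is odd — does not hold.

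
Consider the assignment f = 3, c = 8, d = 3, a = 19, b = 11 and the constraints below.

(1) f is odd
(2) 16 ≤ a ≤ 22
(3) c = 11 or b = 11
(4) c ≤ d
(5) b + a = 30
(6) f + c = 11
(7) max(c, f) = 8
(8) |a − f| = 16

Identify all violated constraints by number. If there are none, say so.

(1) f = 3 is odd — holds.
(2) a = 19 lies in [16, 22] — holds.
(3) c = 8 ≠ 11, but b = 11 = 11 (second disjunct) — holds.
(4) c = 8, d = 3; 8 > 3 (want ≤) — does not hold.
(5) b + a = 11 + 19 = 30 — holds.
(6) f + c = 3 + 8 = 11 — holds.
(7) max(8, 3) = 8 — holds.
(8) |19 − 3| = 16 — holds.

The assignment fails constraint 4.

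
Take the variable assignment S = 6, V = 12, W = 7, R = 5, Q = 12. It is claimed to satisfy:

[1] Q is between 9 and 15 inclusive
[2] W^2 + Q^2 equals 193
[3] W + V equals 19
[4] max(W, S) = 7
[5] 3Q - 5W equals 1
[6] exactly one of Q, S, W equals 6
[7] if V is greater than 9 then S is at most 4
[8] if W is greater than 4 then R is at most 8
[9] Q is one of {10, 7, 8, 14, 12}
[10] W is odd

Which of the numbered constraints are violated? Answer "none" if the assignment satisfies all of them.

[1] Q = 12 lies in [9, 15]  true
[2] W^2 + Q^2 = 7^2 + 12^2 = 49 + 144 = 193  true
[3] W + V = 7 + 12 = 19  true
[4] max(7, 6) = 7  true
[5] 3Q - 5W = 3(12) - 5(7) = 1  true
[6] Q=12, S=6, W=7; 1 of them equals 6  true
[7] V = 12 > 9, so we need S ≤ 4; but S = 6 > 4  false
[8] W = 7 > 4, so we need R ≤ 8; R = 5 ≤ 8  true
[9] Q = 12 is in {10, 7, 8, 14, 12}  true
[10] W = 7 is odd  true

The assignment fails constraint 7.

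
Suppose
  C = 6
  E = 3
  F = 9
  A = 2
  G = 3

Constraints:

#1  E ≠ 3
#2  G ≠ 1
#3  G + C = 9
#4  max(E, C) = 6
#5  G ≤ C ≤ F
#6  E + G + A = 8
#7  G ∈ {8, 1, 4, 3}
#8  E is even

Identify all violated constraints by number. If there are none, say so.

#1 E = 3, but 3 is required to differ — violated.
#2 G = 3, and 3 ≠ 1 — OK.
#3 G + C = 3 + 6 = 9 — OK.
#4 max(3, 6) = 6 — OK.
#5 values 3 ≤ 6 ≤ 9 — OK.
#6 E + G + A = 3 + 3 + 2 = 8 — OK.
#7 G = 3 is in {8, 1, 4, 3} — OK.
#8 E = 3 is odd — violated.

The assignment fails constraints 1 and 8.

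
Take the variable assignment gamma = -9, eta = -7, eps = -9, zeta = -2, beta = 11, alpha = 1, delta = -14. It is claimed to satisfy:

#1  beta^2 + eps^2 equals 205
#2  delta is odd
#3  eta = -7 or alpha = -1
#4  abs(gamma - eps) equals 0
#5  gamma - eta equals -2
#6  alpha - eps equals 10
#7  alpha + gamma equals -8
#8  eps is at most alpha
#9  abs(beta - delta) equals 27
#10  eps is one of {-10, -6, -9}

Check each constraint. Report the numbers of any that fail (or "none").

Constraints 1, 2, and 9 are violated.

#1 beta^2 + eps^2 = 11^2 + (-9)^2 = 121 + 81 = 202, not 205  ✗
#2 delta = -14 is even  ✗
#3 eta = -7 = -7 (first disjunct)  ✓
#4 abs(-9 - (-9)) = 0  ✓
#5 gamma - eta = -9 - (-7) = -2  ✓
#6 alpha - eps = 1 - (-9) = 10  ✓
#7 alpha + gamma = 1 + (-9) = -8  ✓
#8 eps = -9, alpha = 1; -9 ≤ 1  ✓
#9 abs(11 - (-14)) = 25, not 27  ✗
#10 eps = -9 is in {-10, -6, -9}  ✓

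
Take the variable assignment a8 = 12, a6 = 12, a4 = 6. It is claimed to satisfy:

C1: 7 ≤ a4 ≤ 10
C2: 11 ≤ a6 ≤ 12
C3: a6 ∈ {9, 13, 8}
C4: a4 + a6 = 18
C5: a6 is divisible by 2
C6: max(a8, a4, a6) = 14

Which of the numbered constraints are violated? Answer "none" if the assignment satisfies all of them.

Constraints 1, 3, 6 do not hold.

C1: a4 = 6 is outside [7, 10]  false
C2: a6 = 12 lies in [11, 12]  true
C3: a6 = 12 is not in {9, 13, 8}  false
C4: a4 + a6 = 6 + 12 = 18  true
C5: 12 / 2 = 6, so 2 divides 12  true
C6: max(12, 6, 12) = 12, not 14  false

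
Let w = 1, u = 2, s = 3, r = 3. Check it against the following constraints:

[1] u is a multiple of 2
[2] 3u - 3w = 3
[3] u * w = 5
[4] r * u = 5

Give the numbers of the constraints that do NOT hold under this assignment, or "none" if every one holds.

The assignment fails constraints 3, 4.

[1] 2 / 2 = 1, so 2 divides 2  true
[2] 3u - 3w = 3(2) - 3(1) = 3  true
[3] u * w = 2 * 1 = 2, not 5  false
[4] r * u = 3 * 2 = 6, not 5  false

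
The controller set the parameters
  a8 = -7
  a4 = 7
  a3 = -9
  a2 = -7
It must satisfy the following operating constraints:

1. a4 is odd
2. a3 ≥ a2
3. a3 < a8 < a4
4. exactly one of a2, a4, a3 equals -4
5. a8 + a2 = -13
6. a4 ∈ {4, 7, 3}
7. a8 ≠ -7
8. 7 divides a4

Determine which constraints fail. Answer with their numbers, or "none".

1. a4 = 7 is odd — satisfied.
2. a3 = -9, a2 = -7; -9 < -7 (want ≥) — violated.
3. values -9 < -7 < 7 — satisfied.
4. a2=-7, a4=7, a3=-9; 0 of them equal -4, not exactly one — violated.
5. a8 + a2 = -7 + (-7) = -14, not -13 — violated.
6. a4 = 7 is in {4, 7, 3} — satisfied.
7. a8 = -7, but -7 is required to differ — violated.
8. 7 / 7 = 1, so 7 divides 7 — satisfied.

The assignment fails constraints 2, 4, 5, 7.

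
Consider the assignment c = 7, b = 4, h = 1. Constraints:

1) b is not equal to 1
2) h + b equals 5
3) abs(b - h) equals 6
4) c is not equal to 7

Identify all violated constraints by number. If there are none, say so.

The assignment fails constraints 3, 4.

1) b = 4, and 4 ≠ 1  OK
2) h + b = 1 + 4 = 5  OK
3) abs(4 - 1) = 3, not 6  FAIL
4) c = 7, but 7 is required to differ  FAIL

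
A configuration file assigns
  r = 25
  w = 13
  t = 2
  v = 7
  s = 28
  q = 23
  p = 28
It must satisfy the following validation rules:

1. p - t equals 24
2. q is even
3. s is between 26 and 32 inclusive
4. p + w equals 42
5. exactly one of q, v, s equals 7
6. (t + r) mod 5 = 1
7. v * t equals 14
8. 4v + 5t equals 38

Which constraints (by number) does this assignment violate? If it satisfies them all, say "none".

1. p - t = 28 - 2 = 26, not 24  no
2. q = 23 is odd  no
3. s = 28 lies in [26, 32]  yes
4. p + w = 28 + 13 = 41, not 42  no
5. q=23, v=7, s=28; 1 of them equals 7  yes
6. t + r = 27; 27 mod 5 = 2, not 1  no
7. v * t = 7 * 2 = 14  yes
8. 4v + 5t = 4(7) + 5(2) = 38  yes

Violated: 1, 2, 4, and 6.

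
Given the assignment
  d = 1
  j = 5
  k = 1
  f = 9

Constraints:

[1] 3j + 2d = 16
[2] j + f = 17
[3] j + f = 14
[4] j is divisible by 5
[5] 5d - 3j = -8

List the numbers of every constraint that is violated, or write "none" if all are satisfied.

Constraints 1, 2, and 5 are violated.

[1] 3j + 2d = 3(5) + 2(1) = 17, not 16  no
[2] j + f = 5 + 9 = 14, not 17  no
[3] j + f = 5 + 9 = 14  yes
[4] 5 / 5 = 1, so 5 divides 5  yes
[5] 5d - 3j = 5(1) - 3(5) = -10, not -8  no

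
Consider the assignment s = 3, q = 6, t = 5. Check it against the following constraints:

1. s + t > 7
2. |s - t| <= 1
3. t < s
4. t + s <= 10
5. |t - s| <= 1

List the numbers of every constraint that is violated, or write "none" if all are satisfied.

1. s + t = 3 + 5 = 8; 8 > 7  holds
2. |3 - 5| = 2; 2 > 1, exceeds bound 1  fails
3. t = 5, s = 3; 5 ≥ 3 (want <)  fails
4. t + s = 5 + 3 = 8; 8 ≤ 10  holds
5. |5 - 3| = 2; 2 > 1, exceeds bound 1  fails

The assignment fails constraints 2, 3, 5.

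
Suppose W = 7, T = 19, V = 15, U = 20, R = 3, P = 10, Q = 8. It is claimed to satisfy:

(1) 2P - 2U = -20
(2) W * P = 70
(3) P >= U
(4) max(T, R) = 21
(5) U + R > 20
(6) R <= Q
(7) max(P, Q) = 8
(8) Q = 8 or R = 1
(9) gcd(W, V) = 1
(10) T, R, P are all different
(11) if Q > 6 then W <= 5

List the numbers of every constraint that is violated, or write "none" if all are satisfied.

(1) 2P - 2U = 2(10) - 2(20) = -20  ✔
(2) W * P = 7 * 10 = 70  ✔
(3) P = 10, U = 20; 10 < 20 (want ≥)  ✘
(4) max(19, 3) = 19, not 21  ✘
(5) U + R = 20 + 3 = 23; 23 > 20  ✔
(6) R = 3, Q = 8; 3 ≤ 8  ✔
(7) max(10, 8) = 10, not 8  ✘
(8) Q = 8 = 8 (first disjunct)  ✔
(9) gcd(7, 15) = 1  ✔
(10) values 19, 3, 10 are pairwise distinct  ✔
(11) Q = 8 > 6, so we need W ≤ 5; but W = 7 > 5  ✘

No — constraints 3, 4, 7, and 11 are not satisfied.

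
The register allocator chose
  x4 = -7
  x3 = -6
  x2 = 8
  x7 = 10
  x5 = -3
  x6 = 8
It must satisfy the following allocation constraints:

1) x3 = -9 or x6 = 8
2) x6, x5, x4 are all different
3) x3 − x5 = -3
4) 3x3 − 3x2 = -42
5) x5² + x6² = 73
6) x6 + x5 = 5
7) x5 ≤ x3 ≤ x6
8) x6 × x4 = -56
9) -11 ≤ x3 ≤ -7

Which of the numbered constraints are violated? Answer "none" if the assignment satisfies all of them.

Constraints 7, 9 do not hold.

1) x3 = -6 ≠ -9, but x6 = 8 = 8 (second disjunct) — OK.
2) values 8, -3, -7 are pairwise distinct — OK.
3) x3 − x5 = -6 − (-3) = -3 — OK.
4) 3x3 − 3x2 = 3(-6) − 3(8) = -42 — OK.
5) x5² + x6² = (-3)² + 8² = 9 + 64 = 73 — OK.
6) x6 + x5 = 8 + (-3) = 5 — OK.
7) values -3, -6, 8; x5 = -3 is not ≤ x3 = -6 — violated.
8) x6 × x4 = 8 × (-7) = -56 — OK.
9) x3 = -6 is outside [-11, -7] — violated.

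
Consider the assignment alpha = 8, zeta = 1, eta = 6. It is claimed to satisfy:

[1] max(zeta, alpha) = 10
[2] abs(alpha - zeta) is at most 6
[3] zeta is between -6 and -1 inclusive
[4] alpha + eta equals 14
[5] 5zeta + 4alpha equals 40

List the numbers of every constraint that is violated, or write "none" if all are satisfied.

[1] max(1, 8) = 8, not 10 — fails.
[2] abs(8 - 1) = 7; 7 > 6, exceeds bound 6 — fails.
[3] zeta = 1 is outside [-6, -1] — fails.
[4] alpha + eta = 8 + 6 = 14 — holds.
[5] 5zeta + 4alpha = 5(1) + 4(8) = 37, not 40 — fails.

Constraints 1, 2, 3, 5 do not hold.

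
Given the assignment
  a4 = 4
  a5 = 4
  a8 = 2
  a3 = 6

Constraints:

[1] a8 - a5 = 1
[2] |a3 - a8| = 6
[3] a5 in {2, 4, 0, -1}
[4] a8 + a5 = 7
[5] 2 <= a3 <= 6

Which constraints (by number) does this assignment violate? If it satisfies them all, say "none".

Constraints 1, 2, and 4 are violated.

[1] a8 - a5 = 2 - 4 = -2, not 1  fails
[2] |6 - 2| = 4, not 6  fails
[3] a5 = 4 is in {2, 4, 0, -1}  holds
[4] a8 + a5 = 2 + 4 = 6, not 7  fails
[5] a3 = 6 lies in [2, 6]  holds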